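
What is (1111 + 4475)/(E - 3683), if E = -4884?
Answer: -5586/8567 ≈ -0.65204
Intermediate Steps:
(1111 + 4475)/(E - 3683) = (1111 + 4475)/(-4884 - 3683) = 5586/(-8567) = 5586*(-1/8567) = -5586/8567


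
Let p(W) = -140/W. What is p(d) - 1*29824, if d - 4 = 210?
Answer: -3191238/107 ≈ -29825.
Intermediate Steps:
d = 214 (d = 4 + 210 = 214)
p(d) - 1*29824 = -140/214 - 1*29824 = -140*1/214 - 29824 = -70/107 - 29824 = -3191238/107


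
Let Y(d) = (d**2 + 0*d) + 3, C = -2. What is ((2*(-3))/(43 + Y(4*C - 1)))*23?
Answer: -138/127 ≈ -1.0866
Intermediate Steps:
Y(d) = 3 + d**2 (Y(d) = (d**2 + 0) + 3 = d**2 + 3 = 3 + d**2)
((2*(-3))/(43 + Y(4*C - 1)))*23 = ((2*(-3))/(43 + (3 + (4*(-2) - 1)**2)))*23 = (-6/(43 + (3 + (-8 - 1)**2)))*23 = (-6/(43 + (3 + (-9)**2)))*23 = (-6/(43 + (3 + 81)))*23 = (-6/(43 + 84))*23 = (-6/127)*23 = ((1/127)*(-6))*23 = -6/127*23 = -138/127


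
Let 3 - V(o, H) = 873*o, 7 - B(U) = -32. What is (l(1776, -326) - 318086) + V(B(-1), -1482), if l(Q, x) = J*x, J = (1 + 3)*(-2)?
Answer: -349522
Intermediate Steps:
J = -8 (J = 4*(-2) = -8)
B(U) = 39 (B(U) = 7 - 1*(-32) = 7 + 32 = 39)
l(Q, x) = -8*x
V(o, H) = 3 - 873*o
(l(1776, -326) - 318086) + V(B(-1), -1482) = (-8*(-326) - 318086) + (3 - 873*39) = (2608 - 318086) + (3 - 34047) = -315478 - 34044 = -349522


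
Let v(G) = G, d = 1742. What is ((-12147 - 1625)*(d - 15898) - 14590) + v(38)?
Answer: 194941880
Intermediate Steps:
((-12147 - 1625)*(d - 15898) - 14590) + v(38) = ((-12147 - 1625)*(1742 - 15898) - 14590) + 38 = (-13772*(-14156) - 14590) + 38 = (194956432 - 14590) + 38 = 194941842 + 38 = 194941880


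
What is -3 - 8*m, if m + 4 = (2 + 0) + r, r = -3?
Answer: 37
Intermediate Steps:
m = -5 (m = -4 + ((2 + 0) - 3) = -4 + (2 - 3) = -4 - 1 = -5)
-3 - 8*m = -3 - 8*(-5) = -3 + 40 = 37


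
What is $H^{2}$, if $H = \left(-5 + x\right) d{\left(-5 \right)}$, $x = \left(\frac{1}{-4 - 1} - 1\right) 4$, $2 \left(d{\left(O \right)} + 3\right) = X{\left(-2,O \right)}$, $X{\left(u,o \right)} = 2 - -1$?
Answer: $\frac{21609}{100} \approx 216.09$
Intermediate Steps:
$X{\left(u,o \right)} = 3$ ($X{\left(u,o \right)} = 2 + 1 = 3$)
$d{\left(O \right)} = - \frac{3}{2}$ ($d{\left(O \right)} = -3 + \frac{1}{2} \cdot 3 = -3 + \frac{3}{2} = - \frac{3}{2}$)
$x = - \frac{24}{5}$ ($x = \left(\frac{1}{-5} - 1\right) 4 = \left(- \frac{1}{5} - 1\right) 4 = \left(- \frac{6}{5}\right) 4 = - \frac{24}{5} \approx -4.8$)
$H = \frac{147}{10}$ ($H = \left(-5 - \frac{24}{5}\right) \left(- \frac{3}{2}\right) = \left(- \frac{49}{5}\right) \left(- \frac{3}{2}\right) = \frac{147}{10} \approx 14.7$)
$H^{2} = \left(\frac{147}{10}\right)^{2} = \frac{21609}{100}$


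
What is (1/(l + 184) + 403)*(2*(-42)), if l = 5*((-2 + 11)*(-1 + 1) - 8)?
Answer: -406231/12 ≈ -33853.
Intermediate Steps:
l = -40 (l = 5*(9*0 - 8) = 5*(0 - 8) = 5*(-8) = -40)
(1/(l + 184) + 403)*(2*(-42)) = (1/(-40 + 184) + 403)*(2*(-42)) = (1/144 + 403)*(-84) = (58033/144)*(-84) = -406231/12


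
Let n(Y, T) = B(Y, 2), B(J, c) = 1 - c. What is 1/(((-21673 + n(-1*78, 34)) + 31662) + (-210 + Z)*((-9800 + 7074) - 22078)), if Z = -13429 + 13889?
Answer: -1/6191012 ≈ -1.6152e-7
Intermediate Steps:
n(Y, T) = -1 (n(Y, T) = 1 - 1*2 = 1 - 2 = -1)
Z = 460
1/(((-21673 + n(-1*78, 34)) + 31662) + (-210 + Z)*((-9800 + 7074) - 22078)) = 1/(((-21673 - 1) + 31662) + (-210 + 460)*((-9800 + 7074) - 22078)) = 1/((-21674 + 31662) + 250*(-2726 - 22078)) = 1/(9988 + 250*(-24804)) = 1/(9988 - 6201000) = 1/(-6191012) = -1/6191012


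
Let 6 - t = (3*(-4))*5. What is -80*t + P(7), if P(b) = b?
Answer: -5273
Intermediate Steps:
t = 66 (t = 6 - 3*(-4)*5 = 6 - (-12)*5 = 6 - 1*(-60) = 6 + 60 = 66)
-80*t + P(7) = -80*66 + 7 = -5280 + 7 = -5273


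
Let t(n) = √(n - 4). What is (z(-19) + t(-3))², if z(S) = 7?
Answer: (7 + I*√7)² ≈ 42.0 + 37.041*I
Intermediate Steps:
t(n) = √(-4 + n)
(z(-19) + t(-3))² = (7 + √(-4 - 3))² = (7 + √(-7))² = (7 + I*√7)²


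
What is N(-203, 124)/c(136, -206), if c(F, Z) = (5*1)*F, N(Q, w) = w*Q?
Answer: -6293/170 ≈ -37.018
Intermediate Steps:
N(Q, w) = Q*w
c(F, Z) = 5*F
N(-203, 124)/c(136, -206) = (-203*124)/((5*136)) = -25172/680 = -25172*1/680 = -6293/170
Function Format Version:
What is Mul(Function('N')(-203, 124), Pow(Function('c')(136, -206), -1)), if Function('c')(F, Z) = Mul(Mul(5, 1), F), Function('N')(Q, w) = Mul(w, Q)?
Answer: Rational(-6293, 170) ≈ -37.018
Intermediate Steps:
Function('N')(Q, w) = Mul(Q, w)
Function('c')(F, Z) = Mul(5, F)
Mul(Function('N')(-203, 124), Pow(Function('c')(136, -206), -1)) = Mul(Mul(-203, 124), Pow(Mul(5, 136), -1)) = Mul(-25172, Pow(680, -1)) = Mul(-25172, Rational(1, 680)) = Rational(-6293, 170)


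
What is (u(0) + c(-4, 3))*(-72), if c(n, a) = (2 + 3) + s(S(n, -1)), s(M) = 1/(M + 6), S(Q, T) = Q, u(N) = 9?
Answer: -1044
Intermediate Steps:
s(M) = 1/(6 + M)
c(n, a) = 5 + 1/(6 + n) (c(n, a) = (2 + 3) + 1/(6 + n) = 5 + 1/(6 + n))
(u(0) + c(-4, 3))*(-72) = (9 + (31 + 5*(-4))/(6 - 4))*(-72) = (9 + (31 - 20)/2)*(-72) = (9 + (½)*11)*(-72) = (9 + 11/2)*(-72) = (29/2)*(-72) = -1044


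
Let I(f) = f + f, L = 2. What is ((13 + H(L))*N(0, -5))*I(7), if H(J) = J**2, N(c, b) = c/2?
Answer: 0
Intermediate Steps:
N(c, b) = c/2 (N(c, b) = c*(1/2) = c/2)
I(f) = 2*f
((13 + H(L))*N(0, -5))*I(7) = ((13 + 2**2)*((1/2)*0))*(2*7) = ((13 + 4)*0)*14 = (17*0)*14 = 0*14 = 0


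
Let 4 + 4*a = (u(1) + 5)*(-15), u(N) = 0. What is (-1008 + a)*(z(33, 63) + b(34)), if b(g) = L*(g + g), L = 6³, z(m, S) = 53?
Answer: -60600251/4 ≈ -1.5150e+7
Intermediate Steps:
L = 216
b(g) = 432*g (b(g) = 216*(g + g) = 216*(2*g) = 432*g)
a = -79/4 (a = -1 + ((0 + 5)*(-15))/4 = -1 + (5*(-15))/4 = -1 + (¼)*(-75) = -1 - 75/4 = -79/4 ≈ -19.750)
(-1008 + a)*(z(33, 63) + b(34)) = (-1008 - 79/4)*(53 + 432*34) = -4111*(53 + 14688)/4 = -4111/4*14741 = -60600251/4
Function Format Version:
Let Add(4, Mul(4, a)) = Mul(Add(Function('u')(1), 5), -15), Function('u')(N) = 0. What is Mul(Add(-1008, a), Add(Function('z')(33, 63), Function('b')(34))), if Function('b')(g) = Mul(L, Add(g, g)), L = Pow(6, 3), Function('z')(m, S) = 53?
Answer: Rational(-60600251, 4) ≈ -1.5150e+7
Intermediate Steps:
L = 216
Function('b')(g) = Mul(432, g) (Function('b')(g) = Mul(216, Add(g, g)) = Mul(216, Mul(2, g)) = Mul(432, g))
a = Rational(-79, 4) (a = Add(-1, Mul(Rational(1, 4), Mul(Add(0, 5), -15))) = Add(-1, Mul(Rational(1, 4), Mul(5, -15))) = Add(-1, Mul(Rational(1, 4), -75)) = Add(-1, Rational(-75, 4)) = Rational(-79, 4) ≈ -19.750)
Mul(Add(-1008, a), Add(Function('z')(33, 63), Function('b')(34))) = Mul(Add(-1008, Rational(-79, 4)), Add(53, Mul(432, 34))) = Mul(Rational(-4111, 4), Add(53, 14688)) = Mul(Rational(-4111, 4), 14741) = Rational(-60600251, 4)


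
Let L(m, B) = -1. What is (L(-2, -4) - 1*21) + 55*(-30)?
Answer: -1672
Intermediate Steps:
(L(-2, -4) - 1*21) + 55*(-30) = (-1 - 1*21) + 55*(-30) = (-1 - 21) - 1650 = -22 - 1650 = -1672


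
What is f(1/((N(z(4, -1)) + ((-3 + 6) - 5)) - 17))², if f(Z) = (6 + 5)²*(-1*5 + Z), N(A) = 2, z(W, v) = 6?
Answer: 108284836/289 ≈ 3.7469e+5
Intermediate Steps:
f(Z) = -605 + 121*Z (f(Z) = 11²*(-5 + Z) = 121*(-5 + Z) = -605 + 121*Z)
f(1/((N(z(4, -1)) + ((-3 + 6) - 5)) - 17))² = (-605 + 121/((2 + ((-3 + 6) - 5)) - 17))² = (-605 + 121/((2 + (3 - 5)) - 17))² = (-605 + 121/((2 - 2) - 17))² = (-605 + 121/(0 - 17))² = (-605 + 121/(-17))² = (-605 + 121*(-1/17))² = (-605 - 121/17)² = (-10406/17)² = 108284836/289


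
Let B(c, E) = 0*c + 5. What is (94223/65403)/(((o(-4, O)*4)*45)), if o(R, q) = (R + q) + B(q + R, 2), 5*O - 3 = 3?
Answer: 94223/25899588 ≈ 0.0036380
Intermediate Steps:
B(c, E) = 5 (B(c, E) = 0 + 5 = 5)
O = 6/5 (O = ⅗ + (⅕)*3 = ⅗ + ⅗ = 6/5 ≈ 1.2000)
o(R, q) = 5 + R + q (o(R, q) = (R + q) + 5 = 5 + R + q)
(94223/65403)/(((o(-4, O)*4)*45)) = (94223/65403)/((((5 - 4 + 6/5)*4)*45)) = (94223*(1/65403))/((((11/5)*4)*45)) = 94223/(65403*(((44/5)*45))) = (94223/65403)/396 = (94223/65403)*(1/396) = 94223/25899588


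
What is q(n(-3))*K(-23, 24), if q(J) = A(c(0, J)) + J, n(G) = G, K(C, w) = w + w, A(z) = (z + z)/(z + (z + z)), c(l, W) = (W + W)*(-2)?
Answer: -112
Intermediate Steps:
c(l, W) = -4*W (c(l, W) = (2*W)*(-2) = -4*W)
A(z) = ⅔ (A(z) = (2*z)/(z + 2*z) = (2*z)/((3*z)) = (2*z)*(1/(3*z)) = ⅔)
K(C, w) = 2*w
q(J) = ⅔ + J
q(n(-3))*K(-23, 24) = (⅔ - 3)*(2*24) = -7/3*48 = -112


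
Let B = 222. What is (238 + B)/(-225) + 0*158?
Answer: -92/45 ≈ -2.0444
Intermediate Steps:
(238 + B)/(-225) + 0*158 = (238 + 222)/(-225) + 0*158 = 460*(-1/225) + 0 = -92/45 + 0 = -92/45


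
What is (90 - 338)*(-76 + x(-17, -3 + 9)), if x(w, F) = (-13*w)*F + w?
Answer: -305784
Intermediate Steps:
x(w, F) = w - 13*F*w (x(w, F) = -13*F*w + w = w - 13*F*w)
(90 - 338)*(-76 + x(-17, -3 + 9)) = (90 - 338)*(-76 - 17*(1 - 13*(-3 + 9))) = -248*(-76 - 17*(1 - 13*6)) = -248*(-76 - 17*(1 - 78)) = -248*(-76 - 17*(-77)) = -248*(-76 + 1309) = -248*1233 = -305784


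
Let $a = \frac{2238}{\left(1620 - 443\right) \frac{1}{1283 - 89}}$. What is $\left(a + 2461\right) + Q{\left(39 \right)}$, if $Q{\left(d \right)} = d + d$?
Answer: $\frac{5660575}{1177} \approx 4809.3$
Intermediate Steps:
$Q{\left(d \right)} = 2 d$
$a = \frac{2672172}{1177}$ ($a = \frac{2238}{1177 \cdot \frac{1}{1194}} = \frac{2238}{\frac{1177}{1194}} = 2238 \cdot \frac{1194}{1177} = \frac{2672172}{1177} \approx 2270.3$)
$\left(a + 2461\right) + Q{\left(39 \right)} = \left(\frac{2672172}{1177} + 2461\right) + 2 \cdot 39 = \frac{5568769}{1177} + 78 = \frac{5660575}{1177}$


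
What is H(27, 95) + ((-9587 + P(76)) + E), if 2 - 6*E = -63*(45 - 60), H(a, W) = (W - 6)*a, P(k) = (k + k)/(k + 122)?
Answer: -1453399/198 ≈ -7340.4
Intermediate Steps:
P(k) = 2*k/(122 + k) (P(k) = (2*k)/(122 + k) = 2*k/(122 + k))
H(a, W) = a*(-6 + W) (H(a, W) = (-6 + W)*a = a*(-6 + W))
E = -943/6 (E = ⅓ - (-21)*(45 - 60)/2 = ⅓ - (-21)*(-15)/2 = ⅓ - ⅙*945 = ⅓ - 315/2 = -943/6 ≈ -157.17)
H(27, 95) + ((-9587 + P(76)) + E) = 27*(-6 + 95) + ((-9587 + 2*76/(122 + 76)) - 943/6) = 27*89 + ((-9587 + 2*76/198) - 943/6) = 2403 + ((-9587 + 2*76*(1/198)) - 943/6) = 2403 + ((-9587 + 76/99) - 943/6) = 2403 + (-949037/99 - 943/6) = 2403 - 1929193/198 = -1453399/198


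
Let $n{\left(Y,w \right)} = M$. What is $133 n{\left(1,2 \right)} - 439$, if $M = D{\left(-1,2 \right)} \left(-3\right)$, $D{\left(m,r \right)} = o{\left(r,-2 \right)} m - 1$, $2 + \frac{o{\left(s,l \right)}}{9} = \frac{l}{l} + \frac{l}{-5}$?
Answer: $- \frac{10973}{5} \approx -2194.6$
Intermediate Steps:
$o{\left(s,l \right)} = -9 - \frac{9 l}{5}$ ($o{\left(s,l \right)} = -18 + 9 \left(\frac{l}{l} + \frac{l}{-5}\right) = -18 + 9 \left(1 + l \left(- \frac{1}{5}\right)\right) = -18 + 9 \left(1 - \frac{l}{5}\right) = -18 - \left(-9 + \frac{9 l}{5}\right) = -9 - \frac{9 l}{5}$)
$D{\left(m,r \right)} = -1 - \frac{27 m}{5}$ ($D{\left(m,r \right)} = \left(-9 - - \frac{18}{5}\right) m - 1 = \left(-9 + \frac{18}{5}\right) m - 1 = - \frac{27 m}{5} - 1 = -1 - \frac{27 m}{5}$)
$M = - \frac{66}{5}$ ($M = \left(-1 - - \frac{27}{5}\right) \left(-3\right) = \left(-1 + \frac{27}{5}\right) \left(-3\right) = \frac{22}{5} \left(-3\right) = - \frac{66}{5} \approx -13.2$)
$n{\left(Y,w \right)} = - \frac{66}{5}$
$133 n{\left(1,2 \right)} - 439 = 133 \left(- \frac{66}{5}\right) - 439 = - \frac{8778}{5} - 439 = - \frac{10973}{5}$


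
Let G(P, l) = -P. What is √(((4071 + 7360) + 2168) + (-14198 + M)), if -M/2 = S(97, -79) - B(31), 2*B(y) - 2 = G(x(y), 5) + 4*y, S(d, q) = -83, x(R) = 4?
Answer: I*√311 ≈ 17.635*I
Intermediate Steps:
B(y) = -1 + 2*y (B(y) = 1 + (-1*4 + 4*y)/2 = 1 + (-4 + 4*y)/2 = 1 + (-2 + 2*y) = -1 + 2*y)
M = 288 (M = -2*(-83 - (-1 + 2*31)) = -2*(-83 - (-1 + 62)) = -2*(-83 - 1*61) = -2*(-83 - 61) = -2*(-144) = 288)
√(((4071 + 7360) + 2168) + (-14198 + M)) = √(((4071 + 7360) + 2168) + (-14198 + 288)) = √((11431 + 2168) - 13910) = √(13599 - 13910) = √(-311) = I*√311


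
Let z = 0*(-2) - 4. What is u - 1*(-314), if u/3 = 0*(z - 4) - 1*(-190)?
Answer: 884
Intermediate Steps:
z = -4 (z = 0 - 4 = -4)
u = 570 (u = 3*(0*(-4 - 4) - 1*(-190)) = 3*(0*(-8) + 190) = 3*(0 + 190) = 3*190 = 570)
u - 1*(-314) = 570 - 1*(-314) = 570 + 314 = 884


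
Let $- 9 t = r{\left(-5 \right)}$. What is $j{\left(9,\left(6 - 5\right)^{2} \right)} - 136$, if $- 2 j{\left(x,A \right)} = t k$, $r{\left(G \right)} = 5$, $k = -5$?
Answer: $- \frac{2473}{18} \approx -137.39$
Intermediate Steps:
$t = - \frac{5}{9}$ ($t = \left(- \frac{1}{9}\right) 5 = - \frac{5}{9} \approx -0.55556$)
$j{\left(x,A \right)} = - \frac{25}{18}$ ($j{\left(x,A \right)} = - \frac{\left(- \frac{5}{9}\right) \left(-5\right)}{2} = \left(- \frac{1}{2}\right) \frac{25}{9} = - \frac{25}{18}$)
$j{\left(9,\left(6 - 5\right)^{2} \right)} - 136 = - \frac{25}{18} - 136 = - \frac{2473}{18}$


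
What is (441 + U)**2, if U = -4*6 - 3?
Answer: 171396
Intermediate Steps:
U = -27 (U = -24 - 3 = -27)
(441 + U)**2 = (441 - 27)**2 = 414**2 = 171396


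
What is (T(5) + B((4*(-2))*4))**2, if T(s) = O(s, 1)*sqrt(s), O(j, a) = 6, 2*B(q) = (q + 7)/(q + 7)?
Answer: 721/4 + 6*sqrt(5) ≈ 193.67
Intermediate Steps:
B(q) = 1/2 (B(q) = ((q + 7)/(q + 7))/2 = ((7 + q)/(7 + q))/2 = (1/2)*1 = 1/2)
T(s) = 6*sqrt(s)
(T(5) + B((4*(-2))*4))**2 = (6*sqrt(5) + 1/2)**2 = (1/2 + 6*sqrt(5))**2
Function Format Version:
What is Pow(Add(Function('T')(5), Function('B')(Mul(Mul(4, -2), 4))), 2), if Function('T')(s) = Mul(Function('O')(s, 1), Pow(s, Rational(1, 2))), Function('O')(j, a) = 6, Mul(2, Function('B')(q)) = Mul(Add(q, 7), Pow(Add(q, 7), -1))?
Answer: Add(Rational(721, 4), Mul(6, Pow(5, Rational(1, 2)))) ≈ 193.67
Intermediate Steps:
Function('B')(q) = Rational(1, 2) (Function('B')(q) = Mul(Rational(1, 2), Mul(Add(q, 7), Pow(Add(q, 7), -1))) = Mul(Rational(1, 2), Mul(Add(7, q), Pow(Add(7, q), -1))) = Mul(Rational(1, 2), 1) = Rational(1, 2))
Function('T')(s) = Mul(6, Pow(s, Rational(1, 2)))
Pow(Add(Function('T')(5), Function('B')(Mul(Mul(4, -2), 4))), 2) = Pow(Add(Mul(6, Pow(5, Rational(1, 2))), Rational(1, 2)), 2) = Pow(Add(Rational(1, 2), Mul(6, Pow(5, Rational(1, 2)))), 2)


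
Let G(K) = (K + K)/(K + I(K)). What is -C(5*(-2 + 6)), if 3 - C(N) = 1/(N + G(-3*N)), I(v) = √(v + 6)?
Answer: -14477/4900 - I*√6/4900 ≈ -2.9545 - 0.0004999*I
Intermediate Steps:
I(v) = √(6 + v)
G(K) = 2*K/(K + √(6 + K)) (G(K) = (K + K)/(K + √(6 + K)) = (2*K)/(K + √(6 + K)) = 2*K/(K + √(6 + K)))
C(N) = 3 - 1/(N - 6*N/(√(6 - 3*N) - 3*N)) (C(N) = 3 - 1/(N + 2*(-3*N)/(-3*N + √(6 - 3*N))) = 3 - 1/(N + 2*(-3*N)/(√(6 - 3*N) - 3*N)) = 3 - 1/(N - 6*N/(√(6 - 3*N) - 3*N)))
-C(5*(-2 + 6)) = -(18*(5*(-2 + 6)) + (-1 + 3*(5*(-2 + 6)))*(-√(6 - 15*(-2 + 6)) + 3*(5*(-2 + 6))))/((5*(-2 + 6))*(6 + 3*(5*(-2 + 6)) - √3*√(2 - 5*(-2 + 6)))) = -(18*(5*4) + (-1 + 3*(5*4))*(-√(6 - 15*4) + 3*(5*4)))/((5*4)*(6 + 3*(5*4) - √3*√(2 - 5*4))) = -(18*20 + (-1 + 3*20)*(-√(6 - 3*20) + 3*20))/(20*(6 + 3*20 - √3*√(2 - 1*20))) = -(360 + (-1 + 60)*(-√(6 - 60) + 60))/(20*(6 + 60 - √3*√(2 - 20))) = -(360 + 59*(-√(-54) + 60))/(20*(6 + 60 - √3*√(-18))) = -(360 + 59*(-3*I*√6 + 60))/(20*(6 + 60 - √3*3*I*√2)) = -(360 + 59*(-3*I*√6 + 60))/(20*(6 + 60 - 3*I*√6)) = -(360 + 59*(60 - 3*I*√6))/(20*(66 - 3*I*√6)) = -(360 + (3540 - 177*I*√6))/(20*(66 - 3*I*√6)) = -(3900 - 177*I*√6)/(20*(66 - 3*I*√6))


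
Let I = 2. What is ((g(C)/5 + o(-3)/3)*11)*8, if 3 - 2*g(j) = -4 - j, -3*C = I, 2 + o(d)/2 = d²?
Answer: 2332/5 ≈ 466.40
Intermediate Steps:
o(d) = -4 + 2*d²
C = -⅔ (C = -⅓*2 = -⅔ ≈ -0.66667)
g(j) = 7/2 + j/2 (g(j) = 3/2 - (-4 - j)/2 = 3/2 + (2 + j/2) = 7/2 + j/2)
((g(C)/5 + o(-3)/3)*11)*8 = (((7/2 + (½)*(-⅔))/5 + (-4 + 2*(-3)²)/3)*11)*8 = (((7/2 - ⅓)*(⅕) + (-4 + 2*9)*(⅓))*11)*8 = (((19/6)*(⅕) + (-4 + 18)*(⅓))*11)*8 = ((19/30 + 14*(⅓))*11)*8 = ((19/30 + 14/3)*11)*8 = ((53/10)*11)*8 = (583/10)*8 = 2332/5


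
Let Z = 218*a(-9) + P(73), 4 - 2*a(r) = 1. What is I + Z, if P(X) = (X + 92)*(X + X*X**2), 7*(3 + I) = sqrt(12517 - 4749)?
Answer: 64200174 + 2*sqrt(1942)/7 ≈ 6.4200e+7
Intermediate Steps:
a(r) = 3/2 (a(r) = 2 - 1/2*1 = 2 - 1/2 = 3/2)
I = -3 + 2*sqrt(1942)/7 (I = -3 + sqrt(12517 - 4749)/7 = -3 + sqrt(7768)/7 = -3 + (2*sqrt(1942))/7 = -3 + 2*sqrt(1942)/7 ≈ 9.5909)
P(X) = (92 + X)*(X + X**3)
Z = 64200177 (Z = 218*(3/2) + 73*(92 + 73 + 73**3 + 92*73**2) = 327 + 73*(92 + 73 + 389017 + 92*5329) = 327 + 73*(92 + 73 + 389017 + 490268) = 327 + 73*879450 = 327 + 64199850 = 64200177)
I + Z = (-3 + 2*sqrt(1942)/7) + 64200177 = 64200174 + 2*sqrt(1942)/7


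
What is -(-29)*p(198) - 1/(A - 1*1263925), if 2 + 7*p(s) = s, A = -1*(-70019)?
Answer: 969451673/1193906 ≈ 812.00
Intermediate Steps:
A = 70019
p(s) = -2/7 + s/7
-(-29)*p(198) - 1/(A - 1*1263925) = -(-29)*(-2/7 + (1/7)*198) - 1/(70019 - 1*1263925) = -(-29)*(-2/7 + 198/7) - 1/(70019 - 1263925) = -(-29)*28 - 1/(-1193906) = -1*(-812) - 1*(-1/1193906) = 812 + 1/1193906 = 969451673/1193906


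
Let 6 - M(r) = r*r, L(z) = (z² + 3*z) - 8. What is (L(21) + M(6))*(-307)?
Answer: -143062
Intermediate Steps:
L(z) = -8 + z² + 3*z
M(r) = 6 - r² (M(r) = 6 - r*r = 6 - r²)
(L(21) + M(6))*(-307) = ((-8 + 21² + 3*21) + (6 - 1*6²))*(-307) = ((-8 + 441 + 63) + (6 - 1*36))*(-307) = (496 + (6 - 36))*(-307) = (496 - 30)*(-307) = 466*(-307) = -143062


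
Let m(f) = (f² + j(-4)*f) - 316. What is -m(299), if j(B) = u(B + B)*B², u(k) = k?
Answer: -50813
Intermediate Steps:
j(B) = 2*B³ (j(B) = (B + B)*B² = (2*B)*B² = 2*B³)
m(f) = -316 + f² - 128*f (m(f) = (f² + (2*(-4)³)*f) - 316 = (f² + (2*(-64))*f) - 316 = (f² - 128*f) - 316 = -316 + f² - 128*f)
-m(299) = -(-316 + 299² - 128*299) = -(-316 + 89401 - 38272) = -1*50813 = -50813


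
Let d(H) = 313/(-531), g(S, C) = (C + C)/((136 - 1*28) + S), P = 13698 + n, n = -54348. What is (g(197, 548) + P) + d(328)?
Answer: -6582984239/161955 ≈ -40647.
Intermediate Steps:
P = -40650 (P = 13698 - 54348 = -40650)
g(S, C) = 2*C/(108 + S) (g(S, C) = (2*C)/((136 - 28) + S) = (2*C)/(108 + S) = 2*C/(108 + S))
d(H) = -313/531 (d(H) = 313*(-1/531) = -313/531)
(g(197, 548) + P) + d(328) = (2*548/(108 + 197) - 40650) - 313/531 = (2*548/305 - 40650) - 313/531 = (2*548*(1/305) - 40650) - 313/531 = (1096/305 - 40650) - 313/531 = -12397154/305 - 313/531 = -6582984239/161955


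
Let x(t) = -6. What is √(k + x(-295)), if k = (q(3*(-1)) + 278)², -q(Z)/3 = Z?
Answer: √82363 ≈ 286.99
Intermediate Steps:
q(Z) = -3*Z
k = 82369 (k = (-9*(-1) + 278)² = (-3*(-3) + 278)² = (9 + 278)² = 287² = 82369)
√(k + x(-295)) = √(82369 - 6) = √82363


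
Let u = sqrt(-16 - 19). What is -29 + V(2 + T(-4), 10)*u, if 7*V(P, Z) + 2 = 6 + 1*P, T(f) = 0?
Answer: -29 + 6*I*sqrt(35)/7 ≈ -29.0 + 5.0709*I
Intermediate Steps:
u = I*sqrt(35) (u = sqrt(-35) = I*sqrt(35) ≈ 5.9161*I)
V(P, Z) = 4/7 + P/7 (V(P, Z) = -2/7 + (6 + 1*P)/7 = -2/7 + (6 + P)/7 = -2/7 + (6/7 + P/7) = 4/7 + P/7)
-29 + V(2 + T(-4), 10)*u = -29 + (4/7 + (2 + 0)/7)*(I*sqrt(35)) = -29 + (4/7 + (1/7)*2)*(I*sqrt(35)) = -29 + (4/7 + 2/7)*(I*sqrt(35)) = -29 + 6*(I*sqrt(35))/7 = -29 + 6*I*sqrt(35)/7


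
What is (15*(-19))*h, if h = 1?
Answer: -285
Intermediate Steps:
(15*(-19))*h = (15*(-19))*1 = -285*1 = -285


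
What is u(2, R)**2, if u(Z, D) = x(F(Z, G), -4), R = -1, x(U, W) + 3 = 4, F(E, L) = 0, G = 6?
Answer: 1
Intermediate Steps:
x(U, W) = 1 (x(U, W) = -3 + 4 = 1)
u(Z, D) = 1
u(2, R)**2 = 1**2 = 1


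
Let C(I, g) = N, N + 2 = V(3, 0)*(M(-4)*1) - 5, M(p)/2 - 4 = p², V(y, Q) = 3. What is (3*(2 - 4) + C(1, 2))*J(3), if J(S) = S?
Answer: 321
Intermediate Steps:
M(p) = 8 + 2*p²
N = 113 (N = -2 + (3*((8 + 2*(-4)²)*1) - 5) = -2 + (3*((8 + 2*16)*1) - 5) = -2 + (3*((8 + 32)*1) - 5) = -2 + (3*(40*1) - 5) = -2 + (3*40 - 5) = -2 + (120 - 5) = -2 + 115 = 113)
C(I, g) = 113
(3*(2 - 4) + C(1, 2))*J(3) = (3*(2 - 4) + 113)*3 = (3*(-2) + 113)*3 = (-6 + 113)*3 = 107*3 = 321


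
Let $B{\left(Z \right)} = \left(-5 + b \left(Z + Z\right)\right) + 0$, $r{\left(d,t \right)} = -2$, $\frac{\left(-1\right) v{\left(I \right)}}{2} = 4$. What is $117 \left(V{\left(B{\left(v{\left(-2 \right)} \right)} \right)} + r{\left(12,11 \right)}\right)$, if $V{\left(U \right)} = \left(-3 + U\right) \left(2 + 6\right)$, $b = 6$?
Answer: $-97578$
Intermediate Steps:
$v{\left(I \right)} = -8$ ($v{\left(I \right)} = \left(-2\right) 4 = -8$)
$B{\left(Z \right)} = -5 + 12 Z$ ($B{\left(Z \right)} = \left(-5 + 6 \left(Z + Z\right)\right) + 0 = \left(-5 + 6 \cdot 2 Z\right) + 0 = \left(-5 + 12 Z\right) + 0 = -5 + 12 Z$)
$V{\left(U \right)} = -24 + 8 U$ ($V{\left(U \right)} = \left(-3 + U\right) 8 = -24 + 8 U$)
$117 \left(V{\left(B{\left(v{\left(-2 \right)} \right)} \right)} + r{\left(12,11 \right)}\right) = 117 \left(\left(-24 + 8 \left(-5 + 12 \left(-8\right)\right)\right) - 2\right) = 117 \left(\left(-24 + 8 \left(-5 - 96\right)\right) - 2\right) = 117 \left(\left(-24 + 8 \left(-101\right)\right) - 2\right) = 117 \left(\left(-24 - 808\right) - 2\right) = 117 \left(-832 - 2\right) = 117 \left(-834\right) = -97578$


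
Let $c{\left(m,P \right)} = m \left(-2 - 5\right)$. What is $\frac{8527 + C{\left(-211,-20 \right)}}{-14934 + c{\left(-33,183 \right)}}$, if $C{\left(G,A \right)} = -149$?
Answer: $- \frac{8378}{14703} \approx -0.56982$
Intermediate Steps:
$c{\left(m,P \right)} = - 7 m$ ($c{\left(m,P \right)} = m \left(-7\right) = - 7 m$)
$\frac{8527 + C{\left(-211,-20 \right)}}{-14934 + c{\left(-33,183 \right)}} = \frac{8527 - 149}{-14934 - -231} = \frac{8378}{-14934 + 231} = \frac{8378}{-14703} = 8378 \left(- \frac{1}{14703}\right) = - \frac{8378}{14703}$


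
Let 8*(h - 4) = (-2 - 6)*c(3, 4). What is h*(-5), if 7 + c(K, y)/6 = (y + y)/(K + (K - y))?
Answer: -110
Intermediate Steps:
c(K, y) = -42 + 12*y/(-y + 2*K) (c(K, y) = -42 + 6*((y + y)/(K + (K - y))) = -42 + 6*((2*y)/(-y + 2*K)) = -42 + 6*(2*y/(-y + 2*K)) = -42 + 12*y/(-y + 2*K))
h = 22 (h = 4 + ((-2 - 6)*(6*(-14*3 + 9*4)/(-1*4 + 2*3)))/8 = 4 + (-48*(-42 + 36)/(-4 + 6))/8 = 4 + (-48*(-6)/2)/8 = 4 + (-8*(-18))/8 = 4 + (1/8)*144 = 4 + 18 = 22)
h*(-5) = 22*(-5) = -110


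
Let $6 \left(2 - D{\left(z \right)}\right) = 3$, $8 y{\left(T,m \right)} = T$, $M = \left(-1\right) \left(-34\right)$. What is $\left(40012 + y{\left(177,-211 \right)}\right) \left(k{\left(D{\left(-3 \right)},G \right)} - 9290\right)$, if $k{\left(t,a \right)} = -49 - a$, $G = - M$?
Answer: $- \frac{2980140265}{8} \approx -3.7252 \cdot 10^{8}$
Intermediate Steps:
$M = 34$
$y{\left(T,m \right)} = \frac{T}{8}$
$D{\left(z \right)} = \frac{3}{2}$ ($D{\left(z \right)} = 2 - \frac{1}{2} = \frac{3}{2}$)
$G = -34$ ($G = \left(-1\right) 34 = -34$)
$\left(40012 + y{\left(177,-211 \right)}\right) \left(k{\left(D{\left(-3 \right)},G \right)} - 9290\right) = \left(40012 + \frac{1}{8} \cdot 177\right) \left(\left(-49 - -34\right) - 9290\right) = \left(40012 + \frac{177}{8}\right) \left(\left(-49 + 34\right) - 9290\right) = \frac{320273 \left(-15 - 9290\right)}{8} = \frac{320273}{8} \left(-9305\right) = - \frac{2980140265}{8}$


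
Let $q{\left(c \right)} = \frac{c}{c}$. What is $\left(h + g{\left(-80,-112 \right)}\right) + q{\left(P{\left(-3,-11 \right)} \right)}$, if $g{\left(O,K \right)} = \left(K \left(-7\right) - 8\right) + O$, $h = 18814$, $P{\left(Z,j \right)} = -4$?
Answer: $19511$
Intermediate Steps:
$q{\left(c \right)} = 1$
$g{\left(O,K \right)} = -8 + O - 7 K$ ($g{\left(O,K \right)} = \left(- 7 K - 8\right) + O = \left(-8 - 7 K\right) + O = -8 + O - 7 K$)
$\left(h + g{\left(-80,-112 \right)}\right) + q{\left(P{\left(-3,-11 \right)} \right)} = \left(18814 - -696\right) + 1 = \left(18814 + 696\right) + 1 = 19510 + 1 = 19511$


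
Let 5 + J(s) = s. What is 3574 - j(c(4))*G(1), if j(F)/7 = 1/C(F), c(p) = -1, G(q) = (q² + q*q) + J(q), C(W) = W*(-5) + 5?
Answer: 17877/5 ≈ 3575.4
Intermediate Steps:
C(W) = 5 - 5*W (C(W) = -5*W + 5 = 5 - 5*W)
J(s) = -5 + s
G(q) = -5 + q + 2*q² (G(q) = (q² + q*q) + (-5 + q) = (q² + q²) + (-5 + q) = 2*q² + (-5 + q) = -5 + q + 2*q²)
j(F) = 7/(5 - 5*F)
3574 - j(c(4))*G(1) = 3574 - (-7/(-5 + 5*(-1)))*(-5 + 1 + 2*1²) = 3574 - (-7/(-5 - 5))*(-5 + 1 + 2*1) = 3574 - (-7/(-10))*(-5 + 1 + 2) = 3574 - (-7*(-⅒))*(-2) = 3574 - 7*(-2)/10 = 3574 - 1*(-7/5) = 3574 + 7/5 = 17877/5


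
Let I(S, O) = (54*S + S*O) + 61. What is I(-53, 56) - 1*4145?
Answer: -9914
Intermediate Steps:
I(S, O) = 61 + 54*S + O*S (I(S, O) = (54*S + O*S) + 61 = 61 + 54*S + O*S)
I(-53, 56) - 1*4145 = (61 + 54*(-53) + 56*(-53)) - 1*4145 = (61 - 2862 - 2968) - 4145 = -5769 - 4145 = -9914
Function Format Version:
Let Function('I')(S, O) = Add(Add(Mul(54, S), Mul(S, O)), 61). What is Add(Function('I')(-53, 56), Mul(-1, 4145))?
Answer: -9914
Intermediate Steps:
Function('I')(S, O) = Add(61, Mul(54, S), Mul(O, S)) (Function('I')(S, O) = Add(Add(Mul(54, S), Mul(O, S)), 61) = Add(61, Mul(54, S), Mul(O, S)))
Add(Function('I')(-53, 56), Mul(-1, 4145)) = Add(Add(61, Mul(54, -53), Mul(56, -53)), Mul(-1, 4145)) = Add(Add(61, -2862, -2968), -4145) = Add(-5769, -4145) = -9914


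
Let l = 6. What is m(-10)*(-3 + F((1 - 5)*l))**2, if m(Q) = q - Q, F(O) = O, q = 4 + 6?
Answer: 14580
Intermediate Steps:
q = 10
m(Q) = 10 - Q
m(-10)*(-3 + F((1 - 5)*l))**2 = (10 - 1*(-10))*(-3 + (1 - 5)*6)**2 = (10 + 10)*(-3 - 4*6)**2 = 20*(-3 - 24)**2 = 20*(-27)**2 = 20*729 = 14580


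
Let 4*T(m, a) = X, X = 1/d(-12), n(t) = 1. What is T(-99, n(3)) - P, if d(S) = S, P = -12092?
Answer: 580415/48 ≈ 12092.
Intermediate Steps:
X = -1/12 (X = 1/(-12) = -1/12 ≈ -0.083333)
T(m, a) = -1/48 (T(m, a) = (¼)*(-1/12) = -1/48)
T(-99, n(3)) - P = -1/48 - 1*(-12092) = -1/48 + 12092 = 580415/48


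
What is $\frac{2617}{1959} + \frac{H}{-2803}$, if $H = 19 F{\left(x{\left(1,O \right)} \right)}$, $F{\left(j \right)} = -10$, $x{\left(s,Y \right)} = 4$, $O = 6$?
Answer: $\frac{7707661}{5491077} \approx 1.4037$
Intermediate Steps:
$H = -190$ ($H = 19 \left(-10\right) = -190$)
$\frac{2617}{1959} + \frac{H}{-2803} = \frac{2617}{1959} - \frac{190}{-2803} = 2617 \cdot \frac{1}{1959} - - \frac{190}{2803} = \frac{2617}{1959} + \frac{190}{2803} = \frac{7707661}{5491077}$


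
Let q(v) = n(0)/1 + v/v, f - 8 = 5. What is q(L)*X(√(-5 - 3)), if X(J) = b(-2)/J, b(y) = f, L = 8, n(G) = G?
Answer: -13*I*√2/4 ≈ -4.5962*I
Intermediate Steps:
f = 13 (f = 8 + 5 = 13)
b(y) = 13
q(v) = 1 (q(v) = 0/1 + v/v = 0*1 + 1 = 0 + 1 = 1)
X(J) = 13/J
q(L)*X(√(-5 - 3)) = 1*(13/(√(-5 - 3))) = 1*(13/(√(-8))) = 1*(13/((2*I*√2))) = 1*(13*(-I*√2/4)) = 1*(-13*I*√2/4) = -13*I*√2/4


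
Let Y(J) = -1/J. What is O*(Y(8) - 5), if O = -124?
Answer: 1271/2 ≈ 635.50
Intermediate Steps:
O*(Y(8) - 5) = -124*(-1/8 - 5) = -124*(-1*⅛ - 5) = -124*(-⅛ - 5) = -124*(-41/8) = 1271/2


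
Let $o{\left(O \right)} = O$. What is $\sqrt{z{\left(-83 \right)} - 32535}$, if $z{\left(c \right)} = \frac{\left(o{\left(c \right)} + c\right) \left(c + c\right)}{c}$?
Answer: $i \sqrt{32867} \approx 181.29 i$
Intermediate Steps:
$z{\left(c \right)} = 4 c$ ($z{\left(c \right)} = \frac{\left(c + c\right) \left(c + c\right)}{c} = \frac{2 c 2 c}{c} = \frac{4 c^{2}}{c} = 4 c$)
$\sqrt{z{\left(-83 \right)} - 32535} = \sqrt{4 \left(-83\right) - 32535} = \sqrt{-332 - 32535} = \sqrt{-32867} = i \sqrt{32867}$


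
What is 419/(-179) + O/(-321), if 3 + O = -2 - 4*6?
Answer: -129308/57459 ≈ -2.2504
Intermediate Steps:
O = -29 (O = -3 + (-2 - 4*6) = -3 + (-2 - 24) = -3 - 26 = -29)
419/(-179) + O/(-321) = 419/(-179) - 29/(-321) = 419*(-1/179) - 29*(-1/321) = -419/179 + 29/321 = -129308/57459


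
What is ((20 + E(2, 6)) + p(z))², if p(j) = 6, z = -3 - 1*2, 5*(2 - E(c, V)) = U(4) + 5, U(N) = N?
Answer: 17161/25 ≈ 686.44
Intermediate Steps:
E(c, V) = ⅕ (E(c, V) = 2 - (4 + 5)/5 = 2 - ⅕*9 = 2 - 9/5 = ⅕)
z = -5 (z = -3 - 2 = -5)
((20 + E(2, 6)) + p(z))² = ((20 + ⅕) + 6)² = (101/5 + 6)² = (131/5)² = 17161/25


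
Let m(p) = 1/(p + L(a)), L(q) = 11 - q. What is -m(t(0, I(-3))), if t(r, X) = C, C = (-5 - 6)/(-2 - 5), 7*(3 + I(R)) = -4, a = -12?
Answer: -7/172 ≈ -0.040698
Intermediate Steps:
I(R) = -25/7 (I(R) = -3 + (1/7)*(-4) = -3 - 4/7 = -25/7)
C = 11/7 (C = -11/(-7) = -11*(-1/7) = 11/7 ≈ 1.5714)
t(r, X) = 11/7
m(p) = 1/(23 + p) (m(p) = 1/(p + (11 - 1*(-12))) = 1/(p + (11 + 12)) = 1/(p + 23) = 1/(23 + p))
-m(t(0, I(-3))) = -1/(23 + 11/7) = -1/172/7 = -1*7/172 = -7/172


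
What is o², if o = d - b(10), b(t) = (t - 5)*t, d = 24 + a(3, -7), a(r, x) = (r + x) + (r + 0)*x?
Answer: 2601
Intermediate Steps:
a(r, x) = r + x + r*x (a(r, x) = (r + x) + r*x = r + x + r*x)
d = -1 (d = 24 + (3 - 7 + 3*(-7)) = 24 + (3 - 7 - 21) = 24 - 25 = -1)
b(t) = t*(-5 + t) (b(t) = (-5 + t)*t = t*(-5 + t))
o = -51 (o = -1 - 10*(-5 + 10) = -1 - 10*5 = -1 - 1*50 = -1 - 50 = -51)
o² = (-51)² = 2601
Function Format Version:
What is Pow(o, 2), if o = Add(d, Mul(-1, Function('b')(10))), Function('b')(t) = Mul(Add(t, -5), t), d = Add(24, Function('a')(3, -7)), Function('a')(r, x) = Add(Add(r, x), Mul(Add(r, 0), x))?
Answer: 2601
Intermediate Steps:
Function('a')(r, x) = Add(r, x, Mul(r, x)) (Function('a')(r, x) = Add(Add(r, x), Mul(r, x)) = Add(r, x, Mul(r, x)))
d = -1 (d = Add(24, Add(3, -7, Mul(3, -7))) = Add(24, Add(3, -7, -21)) = Add(24, -25) = -1)
Function('b')(t) = Mul(t, Add(-5, t)) (Function('b')(t) = Mul(Add(-5, t), t) = Mul(t, Add(-5, t)))
o = -51 (o = Add(-1, Mul(-1, Mul(10, Add(-5, 10)))) = Add(-1, Mul(-1, Mul(10, 5))) = Add(-1, Mul(-1, 50)) = Add(-1, -50) = -51)
Pow(o, 2) = Pow(-51, 2) = 2601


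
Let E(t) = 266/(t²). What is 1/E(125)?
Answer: 15625/266 ≈ 58.741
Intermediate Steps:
E(t) = 266/t²
1/E(125) = 1/(266/125²) = 1/(266*(1/15625)) = 1/(266/15625) = 15625/266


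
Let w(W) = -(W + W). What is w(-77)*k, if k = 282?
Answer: 43428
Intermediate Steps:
w(W) = -2*W
w(-77)*k = -2*(-77)*282 = 154*282 = 43428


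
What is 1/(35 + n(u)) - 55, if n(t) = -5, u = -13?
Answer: -1649/30 ≈ -54.967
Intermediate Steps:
1/(35 + n(u)) - 55 = 1/(35 - 5) - 55 = 1/30 - 55 = -1649/30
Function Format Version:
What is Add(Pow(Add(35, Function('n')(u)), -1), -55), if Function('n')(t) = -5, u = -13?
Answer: Rational(-1649, 30) ≈ -54.967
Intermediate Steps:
Add(Pow(Add(35, Function('n')(u)), -1), -55) = Add(Pow(Add(35, -5), -1), -55) = Add(Pow(30, -1), -55) = Add(Rational(1, 30), -55) = Rational(-1649, 30)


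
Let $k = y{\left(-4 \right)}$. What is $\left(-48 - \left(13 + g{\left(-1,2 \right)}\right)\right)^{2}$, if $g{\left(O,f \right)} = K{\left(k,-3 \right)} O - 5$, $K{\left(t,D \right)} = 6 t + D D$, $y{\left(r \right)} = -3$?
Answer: $4225$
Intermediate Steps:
$k = -3$
$K{\left(t,D \right)} = D^{2} + 6 t$ ($K{\left(t,D \right)} = 6 t + D^{2} = D^{2} + 6 t$)
$g{\left(O,f \right)} = -5 - 9 O$ ($g{\left(O,f \right)} = \left(\left(-3\right)^{2} + 6 \left(-3\right)\right) O - 5 = \left(9 - 18\right) O - 5 = - 9 O - 5 = -5 - 9 O$)
$\left(-48 - \left(13 + g{\left(-1,2 \right)}\right)\right)^{2} = \left(-48 - \left(8 + 9\right)\right)^{2} = \left(-48 - 17\right)^{2} = \left(-65\right)^{2} = 4225$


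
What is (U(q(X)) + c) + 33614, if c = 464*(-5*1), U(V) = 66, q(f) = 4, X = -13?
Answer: 31360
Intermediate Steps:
c = -2320 (c = 464*(-5) = -2320)
(U(q(X)) + c) + 33614 = (66 - 2320) + 33614 = -2254 + 33614 = 31360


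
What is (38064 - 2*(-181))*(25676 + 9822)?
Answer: 1364046148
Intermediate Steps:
(38064 - 2*(-181))*(25676 + 9822) = (38064 + 362)*35498 = 38426*35498 = 1364046148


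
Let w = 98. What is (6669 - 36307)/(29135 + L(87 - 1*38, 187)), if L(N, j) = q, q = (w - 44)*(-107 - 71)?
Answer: -4234/2789 ≈ -1.5181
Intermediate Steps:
q = -9612 (q = (98 - 44)*(-107 - 71) = 54*(-178) = -9612)
L(N, j) = -9612
(6669 - 36307)/(29135 + L(87 - 1*38, 187)) = (6669 - 36307)/(29135 - 9612) = -29638/19523 = -29638*1/19523 = -4234/2789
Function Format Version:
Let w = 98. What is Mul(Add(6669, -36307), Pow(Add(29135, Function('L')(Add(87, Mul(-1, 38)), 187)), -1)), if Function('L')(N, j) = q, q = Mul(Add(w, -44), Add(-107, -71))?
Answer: Rational(-4234, 2789) ≈ -1.5181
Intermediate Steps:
q = -9612 (q = Mul(Add(98, -44), Add(-107, -71)) = Mul(54, -178) = -9612)
Function('L')(N, j) = -9612
Mul(Add(6669, -36307), Pow(Add(29135, Function('L')(Add(87, Mul(-1, 38)), 187)), -1)) = Mul(Add(6669, -36307), Pow(Add(29135, -9612), -1)) = Mul(-29638, Pow(19523, -1)) = Mul(-29638, Rational(1, 19523)) = Rational(-4234, 2789)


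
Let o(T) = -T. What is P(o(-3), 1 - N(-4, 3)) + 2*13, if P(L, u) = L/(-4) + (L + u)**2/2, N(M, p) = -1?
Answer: 151/4 ≈ 37.750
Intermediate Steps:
P(L, u) = (L + u)**2/2 - L/4 (P(L, u) = L*(-1/4) + (L + u)**2*(1/2) = -L/4 + (L + u)**2/2 = (L + u)**2/2 - L/4)
P(o(-3), 1 - N(-4, 3)) + 2*13 = ((-1*(-3) + (1 - 1*(-1)))**2/2 - (-1)*(-3)/4) + 2*13 = ((3 + (1 + 1))**2/2 - 1/4*3) + 26 = ((3 + 2)**2/2 - 3/4) + 26 = ((1/2)*5**2 - 3/4) + 26 = ((1/2)*25 - 3/4) + 26 = (25/2 - 3/4) + 26 = 47/4 + 26 = 151/4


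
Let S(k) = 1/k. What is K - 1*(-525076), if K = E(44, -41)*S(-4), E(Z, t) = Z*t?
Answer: 525527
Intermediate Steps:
S(k) = 1/k
K = 451 (K = (44*(-41))/(-4) = -1804*(-1/4) = 451)
K - 1*(-525076) = 451 - 1*(-525076) = 451 + 525076 = 525527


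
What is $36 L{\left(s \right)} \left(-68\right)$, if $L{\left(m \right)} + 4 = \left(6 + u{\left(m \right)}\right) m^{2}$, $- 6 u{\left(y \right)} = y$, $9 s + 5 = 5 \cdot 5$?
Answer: $- \frac{14158144}{243} \approx -58264.0$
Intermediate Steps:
$s = \frac{20}{9}$ ($s = - \frac{5}{9} + \frac{5 \cdot 5}{9} = - \frac{5}{9} + \frac{1}{9} \cdot 25 = - \frac{5}{9} + \frac{25}{9} = \frac{20}{9} \approx 2.2222$)
$u{\left(y \right)} = - \frac{y}{6}$
$L{\left(m \right)} = -4 + m^{2} \left(6 - \frac{m}{6}\right)$ ($L{\left(m \right)} = -4 + \left(6 - \frac{m}{6}\right) m^{2} = -4 + m^{2} \left(6 - \frac{m}{6}\right)$)
$36 L{\left(s \right)} \left(-68\right) = 36 \left(-4 + 6 \left(\frac{20}{9}\right)^{2} - \frac{\left(\frac{20}{9}\right)^{3}}{6}\right) \left(-68\right) = 36 \left(-4 + 6 \cdot \frac{400}{81} - \frac{4000}{2187}\right) \left(-68\right) = 36 \left(-4 + \frac{800}{27} - \frac{4000}{2187}\right) \left(-68\right) = 36 \cdot \frac{52052}{2187} \left(-68\right) = \frac{208208}{243} \left(-68\right) = - \frac{14158144}{243}$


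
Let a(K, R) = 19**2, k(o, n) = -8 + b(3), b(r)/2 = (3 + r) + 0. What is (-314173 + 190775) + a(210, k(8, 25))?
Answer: -123037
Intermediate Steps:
b(r) = 6 + 2*r (b(r) = 2*((3 + r) + 0) = 2*(3 + r) = 6 + 2*r)
k(o, n) = 4 (k(o, n) = -8 + (6 + 2*3) = -8 + (6 + 6) = -8 + 12 = 4)
a(K, R) = 361
(-314173 + 190775) + a(210, k(8, 25)) = (-314173 + 190775) + 361 = -123398 + 361 = -123037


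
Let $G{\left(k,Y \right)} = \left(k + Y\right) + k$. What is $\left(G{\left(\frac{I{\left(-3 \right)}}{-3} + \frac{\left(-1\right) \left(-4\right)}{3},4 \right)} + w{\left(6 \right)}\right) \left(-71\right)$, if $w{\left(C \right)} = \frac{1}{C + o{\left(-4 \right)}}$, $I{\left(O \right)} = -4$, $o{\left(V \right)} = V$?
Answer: $- \frac{4189}{6} \approx -698.17$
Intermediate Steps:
$G{\left(k,Y \right)} = Y + 2 k$ ($G{\left(k,Y \right)} = \left(Y + k\right) + k = Y + 2 k$)
$w{\left(C \right)} = \frac{1}{-4 + C}$ ($w{\left(C \right)} = \frac{1}{C - 4} = \frac{1}{-4 + C}$)
$\left(G{\left(\frac{I{\left(-3 \right)}}{-3} + \frac{\left(-1\right) \left(-4\right)}{3},4 \right)} + w{\left(6 \right)}\right) \left(-71\right) = \left(\left(4 + 2 \left(- \frac{4}{-3} + \frac{\left(-1\right) \left(-4\right)}{3}\right)\right) + \frac{1}{-4 + 6}\right) \left(-71\right) = \left(\left(4 + 2 \left(\left(-4\right) \left(- \frac{1}{3}\right) + 4 \cdot \frac{1}{3}\right)\right) + \frac{1}{2}\right) \left(-71\right) = \left(\left(4 + 2 \left(\frac{4}{3} + \frac{4}{3}\right)\right) + \frac{1}{2}\right) \left(-71\right) = \left(\left(4 + 2 \cdot \frac{8}{3}\right) + \frac{1}{2}\right) \left(-71\right) = \left(\left(4 + \frac{16}{3}\right) + \frac{1}{2}\right) \left(-71\right) = \left(\frac{28}{3} + \frac{1}{2}\right) \left(-71\right) = \frac{59}{6} \left(-71\right) = - \frac{4189}{6}$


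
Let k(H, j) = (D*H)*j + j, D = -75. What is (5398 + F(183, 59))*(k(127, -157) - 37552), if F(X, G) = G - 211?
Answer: 7647178136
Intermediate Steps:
k(H, j) = j - 75*H*j (k(H, j) = (-75*H)*j + j = -75*H*j + j = j - 75*H*j)
F(X, G) = -211 + G
(5398 + F(183, 59))*(k(127, -157) - 37552) = (5398 + (-211 + 59))*(-157*(1 - 75*127) - 37552) = (5398 - 152)*(-157*(1 - 9525) - 37552) = 5246*(-157*(-9524) - 37552) = 5246*(1495268 - 37552) = 5246*1457716 = 7647178136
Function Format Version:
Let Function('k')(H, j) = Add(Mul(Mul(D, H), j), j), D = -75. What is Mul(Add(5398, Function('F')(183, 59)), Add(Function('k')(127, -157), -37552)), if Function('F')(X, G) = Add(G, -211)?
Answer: 7647178136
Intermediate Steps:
Function('k')(H, j) = Add(j, Mul(-75, H, j)) (Function('k')(H, j) = Add(Mul(Mul(-75, H), j), j) = Add(Mul(-75, H, j), j) = Add(j, Mul(-75, H, j)))
Function('F')(X, G) = Add(-211, G)
Mul(Add(5398, Function('F')(183, 59)), Add(Function('k')(127, -157), -37552)) = Mul(Add(5398, Add(-211, 59)), Add(Mul(-157, Add(1, Mul(-75, 127))), -37552)) = Mul(Add(5398, -152), Add(Mul(-157, Add(1, -9525)), -37552)) = Mul(5246, Add(Mul(-157, -9524), -37552)) = Mul(5246, Add(1495268, -37552)) = Mul(5246, 1457716) = 7647178136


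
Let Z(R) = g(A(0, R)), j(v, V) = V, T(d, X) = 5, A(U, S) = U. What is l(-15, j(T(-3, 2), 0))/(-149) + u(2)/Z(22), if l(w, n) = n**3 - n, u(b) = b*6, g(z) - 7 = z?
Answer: 12/7 ≈ 1.7143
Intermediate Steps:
g(z) = 7 + z
Z(R) = 7 (Z(R) = 7 + 0 = 7)
u(b) = 6*b
l(-15, j(T(-3, 2), 0))/(-149) + u(2)/Z(22) = (0**3 - 1*0)/(-149) + (6*2)/7 = (0 + 0)*(-1/149) + 12*(1/7) = 0*(-1/149) + 12/7 = 0 + 12/7 = 12/7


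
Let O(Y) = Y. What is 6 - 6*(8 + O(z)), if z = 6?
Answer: -78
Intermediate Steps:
6 - 6*(8 + O(z)) = 6 - 6*(8 + 6) = 6 - 6*14 = 6 - 84 = -78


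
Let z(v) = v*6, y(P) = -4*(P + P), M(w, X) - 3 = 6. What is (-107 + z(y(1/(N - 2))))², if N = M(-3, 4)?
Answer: 635209/49 ≈ 12963.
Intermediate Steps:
M(w, X) = 9 (M(w, X) = 3 + 6 = 9)
N = 9
y(P) = -8*P (y(P) = -4*2*P = -8*P)
z(v) = 6*v
(-107 + z(y(1/(N - 2))))² = (-107 + 6*(-8/(9 - 2)))² = (-107 + 6*(-8/7))² = (-107 - 48/7)² = (-797/7)² = 635209/49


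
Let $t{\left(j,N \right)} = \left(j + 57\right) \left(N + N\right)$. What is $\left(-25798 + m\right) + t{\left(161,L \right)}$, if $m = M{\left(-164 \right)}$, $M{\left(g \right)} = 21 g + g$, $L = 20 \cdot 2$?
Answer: $-11966$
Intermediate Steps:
$L = 40$
$M{\left(g \right)} = 22 g$
$m = -3608$ ($m = 22 \left(-164\right) = -3608$)
$t{\left(j,N \right)} = 2 N \left(57 + j\right)$ ($t{\left(j,N \right)} = \left(57 + j\right) 2 N = 2 N \left(57 + j\right)$)
$\left(-25798 + m\right) + t{\left(161,L \right)} = \left(-25798 - 3608\right) + 2 \cdot 40 \left(57 + 161\right) = -29406 + 2 \cdot 40 \cdot 218 = -29406 + 17440 = -11966$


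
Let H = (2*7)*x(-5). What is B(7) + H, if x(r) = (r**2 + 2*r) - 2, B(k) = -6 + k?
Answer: 183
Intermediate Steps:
x(r) = -2 + r**2 + 2*r
H = 182 (H = (2*7)*(-2 + (-5)**2 + 2*(-5)) = 14*(-2 + 25 - 10) = 14*13 = 182)
B(7) + H = (-6 + 7) + 182 = 1 + 182 = 183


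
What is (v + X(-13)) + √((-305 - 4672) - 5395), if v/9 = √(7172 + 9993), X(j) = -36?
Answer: -36 + 9*√17165 + 2*I*√2593 ≈ 1143.1 + 101.84*I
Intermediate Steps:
v = 9*√17165 (v = 9*√(7172 + 9993) = 9*√17165 ≈ 1179.1)
(v + X(-13)) + √((-305 - 4672) - 5395) = (9*√17165 - 36) + √((-305 - 4672) - 5395) = (-36 + 9*√17165) + √(-4977 - 5395) = (-36 + 9*√17165) + √(-10372) = (-36 + 9*√17165) + 2*I*√2593 = -36 + 9*√17165 + 2*I*√2593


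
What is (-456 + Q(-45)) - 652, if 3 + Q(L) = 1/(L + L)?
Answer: -99991/90 ≈ -1111.0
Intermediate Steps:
Q(L) = -3 + 1/(2*L) (Q(L) = -3 + 1/(L + L) = -3 + 1/(2*L))
(-456 + Q(-45)) - 652 = (-456 + (-3 + (½)/(-45))) - 652 = (-456 + (-3 + (½)*(-1/45))) - 652 = (-456 + (-3 - 1/90)) - 652 = (-456 - 271/90) - 652 = -41311/90 - 652 = -99991/90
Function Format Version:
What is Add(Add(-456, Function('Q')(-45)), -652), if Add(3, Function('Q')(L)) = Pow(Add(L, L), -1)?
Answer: Rational(-99991, 90) ≈ -1111.0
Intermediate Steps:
Function('Q')(L) = Add(-3, Mul(Rational(1, 2), Pow(L, -1))) (Function('Q')(L) = Add(-3, Pow(Add(L, L), -1)) = Add(-3, Pow(Mul(2, L), -1)) = Add(-3, Mul(Rational(1, 2), Pow(L, -1))))
Add(Add(-456, Function('Q')(-45)), -652) = Add(Add(-456, Add(-3, Mul(Rational(1, 2), Pow(-45, -1)))), -652) = Add(Add(-456, Add(-3, Mul(Rational(1, 2), Rational(-1, 45)))), -652) = Add(Add(-456, Add(-3, Rational(-1, 90))), -652) = Add(Add(-456, Rational(-271, 90)), -652) = Add(Rational(-41311, 90), -652) = Rational(-99991, 90)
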